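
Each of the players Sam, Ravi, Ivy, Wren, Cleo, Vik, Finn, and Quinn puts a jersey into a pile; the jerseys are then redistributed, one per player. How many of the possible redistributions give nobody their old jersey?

14833

Let Aᵢ be the assignments in which player i gets their old jersey. We want the size of the complement of A₁∪…∪A_8.
By inclusion–exclusion this is Σ_{j=0}^{8} (−1)^j C(8,j)·(8−j)!.
Computing: 40320 − 40320 + 20160 − 6720 + 1680 − 336 + 56 − 8 + 1 = 14833.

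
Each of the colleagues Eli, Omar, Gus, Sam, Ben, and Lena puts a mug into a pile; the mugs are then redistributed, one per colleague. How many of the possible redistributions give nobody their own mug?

265

This is the derangement count D_6: permutations of 6 items with no fixed point.
By inclusion–exclusion this is Σ_{j=0}^{6} (−1)^j C(6,j)·(6−j)!.
Computing: 720 − 720 + 360 − 120 + 30 − 6 + 1 = 265.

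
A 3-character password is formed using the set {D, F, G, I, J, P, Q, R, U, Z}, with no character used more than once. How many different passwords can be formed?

720

This is a permutation of 3 out of 10: P(10,3) = 10!/7!.
10 × 9 × 8 = 720.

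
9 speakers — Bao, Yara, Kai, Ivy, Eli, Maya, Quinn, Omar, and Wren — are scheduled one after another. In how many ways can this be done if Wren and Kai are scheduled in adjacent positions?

Treat {Wren, Kai} as a single unit. There are 8 units to order, and the pair itself can be ordered 2 ways.
That gives 2 × 8! = 2 × 40320 = 80640.

80640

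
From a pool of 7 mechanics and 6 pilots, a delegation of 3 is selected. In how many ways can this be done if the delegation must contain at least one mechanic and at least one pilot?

With no constraint there are C(13,3) = 286 possible selections.
Subtract selections that omit an entire group: no mechanics → C(6,3) = 20; no pilots → C(7,3) = 35.
Both groups omitted at once is impossible, so 286 − 55 = 231.

231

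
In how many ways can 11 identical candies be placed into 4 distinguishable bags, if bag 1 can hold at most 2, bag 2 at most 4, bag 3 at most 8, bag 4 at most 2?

Without the upper bounds there are C(14,3) = 364 ways to split 11 among 4 bags.
Subtract solutions that violate a single cap (substitute x_i' = x_i − (cap_i+1)): x_1 ≥ 3 gives C(11,3) = 165; x_2 ≥ 5 gives C(9,3) = 84; x_3 ≥ 9 gives C(5,3) = 10; x_4 ≥ 3 gives C(11,3) = 165. Together 424.
Add back pairs where two caps are both exceeded: 20 + 0 + 56 + 0 + 20 + 0 = 96.
Subtract triples: 0 + 1 + 0 + 0 = 1.
By inclusion–exclusion the count is 364 − 424 + 96 − 1 = 35.

35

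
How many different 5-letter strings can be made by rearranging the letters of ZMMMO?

20

Letter multiplicities in ZMMMO: M×3, O×1, Z×1.
So there are 5! / (3!) = 20 distinguishable arrangements.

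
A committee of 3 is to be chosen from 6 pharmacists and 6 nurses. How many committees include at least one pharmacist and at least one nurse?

Total 3-person selections from all 12: C(12,3) = 220.
Selections missing a whole group: no pharmacists → C(6,3) = 20; no nurses → C(6,3) = 20.
Both groups omitted at once is impossible, so 220 − 40 = 180.

180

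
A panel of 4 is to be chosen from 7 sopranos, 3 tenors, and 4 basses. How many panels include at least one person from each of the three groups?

462

Unrestricted: C(14,4) = 1001 ways to pick any 4 of the 14.
Subtract selections that omit an entire group: no sopranos → C(7,4) = 35; no tenors → C(11,4) = 330; no basses → C(10,4) = 210.
Add back selections omitting two groups (i.e. drawn from a single group): C(7,4) + C(3,4) + C(4,4) = 36.
By inclusion–exclusion: 1001 − 575 + 36 = 462.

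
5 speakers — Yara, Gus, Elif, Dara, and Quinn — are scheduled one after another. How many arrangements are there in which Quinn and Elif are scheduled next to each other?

Treat {Quinn, Elif} as a single unit. There are 4 units to order, and the pair itself can be ordered 2 ways.
So the count is 2·(4)! = 48.

48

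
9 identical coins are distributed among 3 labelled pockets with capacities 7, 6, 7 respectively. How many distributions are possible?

Without the upper bounds there are C(11,2) = 55 ways to split 9 among 3 pockets.
Subtract solutions that violate a single cap (substitute x_i' = x_i − (cap_i+1)): x_1 ≥ 8 gives C(3,2) = 3; x_2 ≥ 7 gives C(4,2) = 6; x_3 ≥ 8 gives C(3,2) = 3. Together 12.
No two caps can be exceeded simultaneously, so the pair terms are all 0.
By inclusion–exclusion the count is 55 − 12 + 0 = 43.

43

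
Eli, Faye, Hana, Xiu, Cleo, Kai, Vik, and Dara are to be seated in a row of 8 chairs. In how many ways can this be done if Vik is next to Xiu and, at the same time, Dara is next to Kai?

2880

Treat {Vik,Xiu} as one block (2 orders) and {Dara,Kai} as another (2 orders).
That leaves 6 units to arrange: 2 × 2 × 6! = 4 × 720 = 2880.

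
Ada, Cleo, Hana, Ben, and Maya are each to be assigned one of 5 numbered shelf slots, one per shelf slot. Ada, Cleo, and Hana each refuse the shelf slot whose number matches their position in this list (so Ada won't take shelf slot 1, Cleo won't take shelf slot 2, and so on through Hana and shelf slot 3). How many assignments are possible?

Let Aᵢ (for i ∈ {1, 2, 3}) be the placements that put person i in their forbidden shelf slot. Any j of these fix j positions, leaving (5−j)! ways to fill the rest, and there are C(3,j) ways to pick which j.
By inclusion–exclusion, the number of valid placements is Σ_{j=0}^{3} (−1)^j C(3,j)·(5−j)!.
Computing: 120 − 72 + 18 − 2 = 64.

64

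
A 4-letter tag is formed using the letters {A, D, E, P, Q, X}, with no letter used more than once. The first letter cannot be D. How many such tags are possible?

The first letter has 6−1 = 5 choices (anything except D).
The remaining 3 letters are filled from the other 5 symbols without repetition: 5 × 4 × 3 = 60.
Total: 5 × 60 = 300.

300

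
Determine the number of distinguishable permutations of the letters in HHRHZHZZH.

The 9 letters of HHRHZHZZH have repeats: H appearing 5 times and Z appearing 3 times.
The number of distinct arrangements is 9!/(5!·3!) = 362880/720 = 504.

504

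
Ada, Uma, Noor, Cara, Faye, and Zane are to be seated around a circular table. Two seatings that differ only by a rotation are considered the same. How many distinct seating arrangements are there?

Around a circle, 6 distinct people have 6!/6 = (5)! = 120 rotationally distinct seatings.

120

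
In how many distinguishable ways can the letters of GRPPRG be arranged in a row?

Letter multiplicities in GRPPRG: G×2, P×2, R×2.
So there are 6! / (2!·2!·2!) = 90 distinguishable arrangements.

90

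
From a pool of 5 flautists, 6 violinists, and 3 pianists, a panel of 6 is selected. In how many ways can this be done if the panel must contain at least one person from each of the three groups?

2430

Unrestricted: C(14,6) = 3003 ways to pick any 6 of the 14.
Selections missing a whole group: no flautists → C(9,6) = 84; no violinists → C(8,6) = 28; no pianists → C(11,6) = 462.
Add back selections omitting two groups (i.e. drawn from a single group): C(5,6) + C(6,6) + C(3,6) = 1.
By inclusion–exclusion: 3003 − 574 + 1 = 2430.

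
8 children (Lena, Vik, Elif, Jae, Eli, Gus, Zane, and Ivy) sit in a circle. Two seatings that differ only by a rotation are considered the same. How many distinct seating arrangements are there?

5040

Seat Lena anywhere (absorbing the rotational symmetry), then permute the other 7: (7)! = 5040.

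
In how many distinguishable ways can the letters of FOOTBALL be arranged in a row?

10080

FOOTBALL has 8 letters with L appearing twice and O appearing twice.
Dividing 8! = 40320 by 2!·2! = 4 for the repeated letters gives 10080.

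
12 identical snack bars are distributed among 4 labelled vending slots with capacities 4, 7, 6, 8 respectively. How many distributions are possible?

By stars and bars, unrestricted non-negative solutions to x_1+…+x_4 = 12 number C(12+3,3) = 455.
Subtract solutions that violate a single cap (substitute x_i' = x_i − (cap_i+1)): x_1 ≥ 5 gives C(10,3) = 120; x_2 ≥ 8 gives C(7,3) = 35; x_3 ≥ 7 gives C(8,3) = 56; x_4 ≥ 9 gives C(6,3) = 20. Together 231.
Add back pairs where two caps are both exceeded: 0 + 1 + 0 + 0 + 0 + 0 = 1.
By inclusion–exclusion the count is 455 − 231 + 1 = 225.

225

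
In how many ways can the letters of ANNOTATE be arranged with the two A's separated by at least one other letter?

3780

Total arrangements of ANNOTATE: 8!/(2!·2!·2!) = 5040.
If the two A's are adjacent, glue them into one block, leaving 7 items to arrange: (7)!/(2!·2!) = 1260 ways.
Subtracting, 5040 − 1260 = 3780 arrangements keep the A's apart.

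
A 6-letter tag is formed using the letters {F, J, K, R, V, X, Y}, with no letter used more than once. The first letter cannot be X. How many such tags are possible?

The first letter has 7−1 = 6 choices (anything except X).
The remaining 5 letters are filled from the other 6 symbols without repetition: 6 × 5 × 4 × 3 × 2 = 720.
Total: 6 × 720 = 4320.

4320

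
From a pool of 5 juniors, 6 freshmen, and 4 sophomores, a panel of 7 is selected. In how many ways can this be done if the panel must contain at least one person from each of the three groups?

Total 7-person selections from all 15: C(15,7) = 6435.
Subtract selections that omit an entire group: no juniors → C(10,7) = 120; no freshmen → C(9,7) = 36; no sophomores → C(11,7) = 330.
Add back selections omitting two groups (i.e. drawn from a single group): C(5,7) + C(6,7) + C(4,7) = 0.
By inclusion–exclusion: 6435 − 486 + 0 = 5949.

5949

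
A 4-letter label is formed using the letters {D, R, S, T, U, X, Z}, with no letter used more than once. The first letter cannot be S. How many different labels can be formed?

720

The first letter has 7−1 = 6 choices (anything except S).
The remaining 3 letters are filled from the other 6 symbols without repetition: 6 × 5 × 4 = 120.
Total: 6 × 120 = 720.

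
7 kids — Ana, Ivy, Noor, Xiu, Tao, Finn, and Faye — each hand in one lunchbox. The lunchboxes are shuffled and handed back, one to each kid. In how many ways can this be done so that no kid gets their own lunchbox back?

Count assignments avoiding every fixed point. For any j of the 7 kids fixed to their own lunchbox, the other 7−j can be arranged in (7−j)! ways.
By inclusion–exclusion this is Σ_{j=0}^{7} (−1)^j C(7,j)·(7−j)!.
Computing: 5040 − 5040 + 2520 − 840 + 210 − 42 + 7 − 1 = 1854.

1854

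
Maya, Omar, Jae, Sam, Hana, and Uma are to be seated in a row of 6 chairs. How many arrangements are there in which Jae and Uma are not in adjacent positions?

Of the 6! = 720 arrangements, those with Jae and Uma adjacent number 2 × 5! = 240 (treat the pair as a block with 2 internal orders).
Complementary counting: 720 − 240 = 480.

480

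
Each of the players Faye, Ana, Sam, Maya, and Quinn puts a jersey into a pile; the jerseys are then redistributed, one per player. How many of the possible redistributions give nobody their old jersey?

Count assignments avoiding every fixed point. For any j of the 5 players fixed to their old jersey, the other 5−j can be arranged in (5−j)! ways.
By inclusion–exclusion this is Σ_{j=0}^{5} (−1)^j C(5,j)·(5−j)!.
Computing: 120 − 120 + 60 − 20 + 5 − 1 = 44.

44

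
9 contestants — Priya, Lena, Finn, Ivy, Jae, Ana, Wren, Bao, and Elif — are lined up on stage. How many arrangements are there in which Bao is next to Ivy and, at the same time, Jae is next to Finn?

Treat {Bao,Ivy} as one block (2 orders) and {Jae,Finn} as another (2 orders).
That leaves 7 units to arrange: 2 × 2 × 7! = 4 × 5040 = 20160.

20160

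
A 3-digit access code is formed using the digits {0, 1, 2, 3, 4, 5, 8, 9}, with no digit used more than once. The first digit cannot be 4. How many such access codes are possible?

The first digit has 8−1 = 7 choices (anything except 4).
The remaining 2 digits are filled from the other 7 symbols without repetition: 7 × 6 = 42.
Total: 7 × 42 = 294.

294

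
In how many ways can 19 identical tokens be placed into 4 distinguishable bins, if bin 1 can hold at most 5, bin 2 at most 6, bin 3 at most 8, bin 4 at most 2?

Without the upper bounds there are C(22,3) = 1540 ways to split 19 among 4 bins.
Subtract solutions that violate a single cap (substitute x_i' = x_i − (cap_i+1)): x_1 ≥ 6 gives C(16,3) = 560; x_2 ≥ 7 gives C(15,3) = 455; x_3 ≥ 9 gives C(13,3) = 286; x_4 ≥ 3 gives C(19,3) = 969. Together 2270.
Add back pairs where two caps are both exceeded: 84 + 35 + 286 + 20 + 220 + 120 = 765.
Subtract triples: 0 + 20 + 4 + 1 = 25.
By inclusion–exclusion the count is 1540 − 2270 + 765 − 25 = 10.

10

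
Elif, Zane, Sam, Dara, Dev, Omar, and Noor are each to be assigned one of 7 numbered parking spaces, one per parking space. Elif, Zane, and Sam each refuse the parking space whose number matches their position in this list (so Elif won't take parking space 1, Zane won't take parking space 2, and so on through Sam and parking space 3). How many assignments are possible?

3216

Let Aᵢ (for i ∈ {1, 2, 3}) be the placements that put person i in their forbidden parking space. Any j of these fix j positions, leaving (7−j)! ways to fill the rest, and there are C(3,j) ways to pick which j.
By inclusion–exclusion, the number of valid placements is Σ_{j=0}^{3} (−1)^j C(3,j)·(7−j)!.
Computing: 5040 − 2160 + 360 − 24 = 3216.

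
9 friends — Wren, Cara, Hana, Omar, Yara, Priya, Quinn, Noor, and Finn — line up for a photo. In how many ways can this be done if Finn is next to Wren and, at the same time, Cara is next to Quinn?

20160

Treat {Finn,Wren} as one block (2 orders) and {Cara,Quinn} as another (2 orders).
That leaves 7 units to arrange: 2 × 2 × 7! = 4 × 5040 = 20160.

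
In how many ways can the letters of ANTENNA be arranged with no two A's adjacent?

300

Total arrangements of ANTENNA: 7!/(3!·2!) = 420.
If the two A's are adjacent, glue them into one block, leaving 6 items to arrange: (6)!/(3!) = 120 ways.
Hence 420 − 120 = 300.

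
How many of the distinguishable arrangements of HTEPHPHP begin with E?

With the first slot taken by E, it remains to arrange the other 7 letters (HTPHPHP).
Those 7 letters have H appearing 3 times and P appearing 3 times, giving (7)!/(3!·3!) = 140.

140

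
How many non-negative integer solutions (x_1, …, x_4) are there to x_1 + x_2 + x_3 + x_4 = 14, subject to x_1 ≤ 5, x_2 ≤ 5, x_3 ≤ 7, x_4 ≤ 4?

102

Ignoring the caps, the number of non-negative solutions to x_1+…+x_4 = 14 is C(17,3) = 680.
Subtract solutions that violate a single cap (substitute x_i' = x_i − (cap_i+1)): x_1 ≥ 6 gives C(11,3) = 165; x_2 ≥ 6 gives C(11,3) = 165; x_3 ≥ 8 gives C(9,3) = 84; x_4 ≥ 5 gives C(12,3) = 220. Together 634.
Add back pairs where two caps are both exceeded: 10 + 1 + 20 + 1 + 20 + 4 = 56.
By inclusion–exclusion the count is 680 − 634 + 56 = 102.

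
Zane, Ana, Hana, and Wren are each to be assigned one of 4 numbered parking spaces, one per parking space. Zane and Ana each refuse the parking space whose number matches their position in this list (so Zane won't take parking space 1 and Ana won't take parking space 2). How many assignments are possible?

Let Aᵢ (for i ∈ {1, 2}) be the placements that put person i in their forbidden parking space. Any j of these fix j positions, leaving (4−j)! ways to fill the rest, and there are C(2,j) ways to pick which j.
By inclusion–exclusion, the number of valid placements is Σ_{j=0}^{2} (−1)^j C(2,j)·(4−j)!.
Computing: 24 − 12 + 2 = 14.

14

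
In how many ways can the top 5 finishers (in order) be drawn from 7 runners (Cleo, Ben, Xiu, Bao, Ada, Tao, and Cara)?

This is an ordered selection of 5 from 7: P(7,5).
That gives 7 × 6 × 5 × 4 × 3 = 2520.

2520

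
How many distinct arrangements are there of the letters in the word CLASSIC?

1260

Letter multiplicities in CLASSIC: A×1, C×2, I×1, L×1, S×2.
Dividing 7! = 5040 by 2!·2! = 4 for the repeated letters gives 1260.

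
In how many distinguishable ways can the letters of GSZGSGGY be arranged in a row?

Letter multiplicities in GSZGSGGY: G×4, S×2, Y×1, Z×1.
Dividing 8! = 40320 by 4!·2! = 48 for the repeated letters gives 840.

840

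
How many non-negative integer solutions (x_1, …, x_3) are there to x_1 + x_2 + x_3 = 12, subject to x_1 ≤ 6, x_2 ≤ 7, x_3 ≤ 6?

Ignoring the caps, the number of non-negative solutions to x_1+…+x_3 = 12 is C(14,2) = 91.
Subtract solutions that violate a single cap (substitute x_i' = x_i − (cap_i+1)): x_1 ≥ 7 gives C(7,2) = 21; x_2 ≥ 8 gives C(6,2) = 15; x_3 ≥ 7 gives C(7,2) = 21. Together 57.
No two caps can be exceeded simultaneously, so the pair terms are all 0.
By inclusion–exclusion the count is 91 − 57 + 0 = 34.

34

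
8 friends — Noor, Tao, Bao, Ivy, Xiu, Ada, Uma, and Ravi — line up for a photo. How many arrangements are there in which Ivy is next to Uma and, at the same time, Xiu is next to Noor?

2880

Treat {Ivy,Uma} as one block (2 orders) and {Xiu,Noor} as another (2 orders).
That leaves 6 units to arrange: 2 × 2 × 6! = 4 × 720 = 2880.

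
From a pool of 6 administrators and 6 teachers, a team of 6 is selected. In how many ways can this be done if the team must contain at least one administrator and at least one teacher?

922

Unrestricted: C(12,6) = 924 ways to pick any 6 of the 12.
Selections missing a whole group: no administrators → C(6,6) = 1; no teachers → C(6,6) = 1.
Both groups omitted at once is impossible, so 924 − 2 = 922.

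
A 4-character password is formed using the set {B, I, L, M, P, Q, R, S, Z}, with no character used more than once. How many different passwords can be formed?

With no repetition, fill the 4 characters in order: 9 choices, then 8, down to 6.
9 × 8 × 7 × 6 = 3024.

3024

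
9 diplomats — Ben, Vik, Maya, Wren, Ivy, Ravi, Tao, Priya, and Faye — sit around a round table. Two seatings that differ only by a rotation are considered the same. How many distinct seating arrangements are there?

Around a circle, 9 distinct people have 9!/9 = (8)! = 40320 rotationally distinct seatings.

40320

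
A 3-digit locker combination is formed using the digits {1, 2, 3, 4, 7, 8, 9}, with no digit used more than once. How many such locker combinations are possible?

210

With no repetition, fill the 3 digits in order: 7 choices, then 6, down to 5.
That product is 7 × 6 × 5 = 210.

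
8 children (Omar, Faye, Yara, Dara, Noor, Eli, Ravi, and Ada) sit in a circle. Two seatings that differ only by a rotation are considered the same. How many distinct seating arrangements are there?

5040

Fix one person's seat to break rotational symmetry; the remaining 7 people can be arranged in (7)! = 5040 ways.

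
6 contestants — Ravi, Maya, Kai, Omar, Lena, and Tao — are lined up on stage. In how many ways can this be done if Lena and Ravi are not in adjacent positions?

Of the 6! = 720 arrangements, those with Lena and Ravi adjacent number 2 × 5! = 240 (treat the pair as a block with 2 internal orders).
So 720 − 240 = 480 arrangements keep them apart.

480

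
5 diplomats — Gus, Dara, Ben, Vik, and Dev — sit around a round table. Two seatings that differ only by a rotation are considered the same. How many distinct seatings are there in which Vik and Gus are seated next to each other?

Glue Vik and Gus into a block (2 internal orders). Seating 4 units around a circle gives (3)! arrangements.
So 2 × (3)! = 2 × 6 = 12.

12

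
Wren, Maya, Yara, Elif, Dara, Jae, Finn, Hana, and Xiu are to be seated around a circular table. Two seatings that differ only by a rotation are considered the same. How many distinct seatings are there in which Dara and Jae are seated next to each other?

Glue Dara and Jae into a block (2 internal orders). Seating 8 units around a circle gives (7)! arrangements.
So 2 × (7)! = 2 × 5040 = 10080.

10080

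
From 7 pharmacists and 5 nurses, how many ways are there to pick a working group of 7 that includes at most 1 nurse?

Split by how many nurses are chosen (0 through 1).
Sum: C(5,0)·C(7,7) + C(5,1)·C(7,6) = 1 + 35 = 36.

36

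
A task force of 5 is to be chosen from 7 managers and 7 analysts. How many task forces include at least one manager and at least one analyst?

Total 5-person selections from all 14: C(14,5) = 2002.
Selections missing a whole group: no managers → C(7,5) = 21; no analysts → C(7,5) = 21.
Both groups omitted at once is impossible, so 2002 − 42 = 1960.

1960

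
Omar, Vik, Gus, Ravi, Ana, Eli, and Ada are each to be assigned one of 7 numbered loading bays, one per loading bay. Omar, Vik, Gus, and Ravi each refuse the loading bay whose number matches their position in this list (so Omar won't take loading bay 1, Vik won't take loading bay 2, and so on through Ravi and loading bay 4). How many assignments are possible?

Let Aᵢ (for 1 ≤ i ≤ 4) be the placements that put person i in their forbidden loading bay. Any j of these fix j positions, leaving (7−j)! ways to fill the rest, and there are C(4,j) ways to pick which j.
By inclusion–exclusion, the number of valid placements is Σ_{j=0}^{4} (−1)^j C(4,j)·(7−j)!.
Computing: 5040 − 2880 + 720 − 96 + 6 = 2790.

2790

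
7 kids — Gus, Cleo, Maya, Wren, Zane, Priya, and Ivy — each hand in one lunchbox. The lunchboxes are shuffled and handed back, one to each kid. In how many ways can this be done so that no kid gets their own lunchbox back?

1854

Count assignments avoiding every fixed point. For any j of the 7 kids fixed to their own lunchbox, the other 7−j can be arranged in (7−j)! ways.
By inclusion–exclusion this is Σ_{j=0}^{7} (−1)^j C(7,j)·(7−j)!.
Computing: 5040 − 5040 + 2520 − 840 + 210 − 42 + 7 − 1 = 1854.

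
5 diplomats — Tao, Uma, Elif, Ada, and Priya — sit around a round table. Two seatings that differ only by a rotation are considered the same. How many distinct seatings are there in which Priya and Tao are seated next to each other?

12

Glue Priya and Tao into a block (2 internal orders). Seating 4 units around a circle gives (3)! arrangements.
So 2 × (3)! = 2 × 6 = 12.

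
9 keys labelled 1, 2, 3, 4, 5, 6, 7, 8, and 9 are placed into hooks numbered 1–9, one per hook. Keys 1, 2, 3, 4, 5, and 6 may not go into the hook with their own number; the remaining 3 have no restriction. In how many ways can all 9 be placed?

Let Aᵢ (for 1 ≤ i ≤ 6) be the placements that put key i in its forbidden hook. Any j of these fix j positions, leaving (9−j)! ways to fill the rest, and there are C(6,j) ways to pick which j.
By inclusion–exclusion, the number of valid placements is Σ_{j=0}^{6} (−1)^j C(6,j)·(9−j)!.
Computing: 362880 − 241920 + 75600 − 14400 + 1800 − 144 + 6 = 183822.

183822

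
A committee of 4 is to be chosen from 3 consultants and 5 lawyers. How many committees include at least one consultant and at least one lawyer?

Unrestricted: C(8,4) = 70 ways to pick any 4 of the 8.
Selections missing a whole group: no consultants → C(5,4) = 5; no lawyers → C(3,4) = 0.
Both groups omitted at once is impossible, so 70 − 5 = 65.

65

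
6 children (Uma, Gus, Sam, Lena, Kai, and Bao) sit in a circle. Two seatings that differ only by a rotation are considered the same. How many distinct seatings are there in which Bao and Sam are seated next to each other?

Treat {Bao, Sam} as one unit (2 internal orders) and seat the resulting 5 units around the table: (4)! circular arrangements.
So 2 × (4)! = 2 × 24 = 48.

48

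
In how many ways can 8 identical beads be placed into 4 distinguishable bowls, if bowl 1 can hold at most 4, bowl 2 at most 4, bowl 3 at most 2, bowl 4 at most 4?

52

By stars and bars, unrestricted non-negative solutions to x_1+…+x_4 = 8 number C(8+3,3) = 165.
Subtract solutions that violate a single cap (substitute x_i' = x_i − (cap_i+1)): x_1 ≥ 5 gives C(6,3) = 20; x_2 ≥ 5 gives C(6,3) = 20; x_3 ≥ 3 gives C(8,3) = 56; x_4 ≥ 5 gives C(6,3) = 20. Together 116.
Add back pairs where two caps are both exceeded: 0 + 1 + 0 + 1 + 0 + 1 = 3.
By inclusion–exclusion the count is 165 − 116 + 3 = 52.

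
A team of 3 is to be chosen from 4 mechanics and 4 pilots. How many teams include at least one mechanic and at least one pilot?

Unrestricted: C(8,3) = 56 ways to pick any 3 of the 8.
Selections missing a whole group: no mechanics → C(4,3) = 4; no pilots → C(4,3) = 4.
Both groups omitted at once is impossible, so 56 − 8 = 48.

48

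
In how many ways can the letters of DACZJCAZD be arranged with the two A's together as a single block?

Treat the 2 copies of A as a single block. The multiset to arrange is then {AA, C, C, D, D, J, Z, Z}, 8 items in all.
That gives (8)!/(2!·2!·2!) = 5040 arrangements.

5040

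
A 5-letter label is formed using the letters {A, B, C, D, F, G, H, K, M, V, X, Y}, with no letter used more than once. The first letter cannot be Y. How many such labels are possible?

The first letter has 12−1 = 11 choices (anything except Y).
The remaining 4 letters are filled from the other 11 symbols without repetition: 11 × 10 × 9 × 8 = 7920.
Total: 11 × 7920 = 87120.

87120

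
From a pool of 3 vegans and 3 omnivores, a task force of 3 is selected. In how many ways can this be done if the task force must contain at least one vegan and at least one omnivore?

Total 3-person selections from all 6: C(6,3) = 20.
Selections missing a whole group: no vegans → C(3,3) = 1; no omnivores → C(3,3) = 1.
Both groups omitted at once is impossible, so 20 − 2 = 18.

18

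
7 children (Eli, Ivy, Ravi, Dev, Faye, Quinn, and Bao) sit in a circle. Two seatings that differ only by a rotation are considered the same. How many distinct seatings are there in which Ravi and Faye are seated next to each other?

Glue Ravi and Faye into a block (2 internal orders). Seating 6 units around a circle gives (5)! arrangements.
So 2 × (5)! = 2 × 120 = 240.

240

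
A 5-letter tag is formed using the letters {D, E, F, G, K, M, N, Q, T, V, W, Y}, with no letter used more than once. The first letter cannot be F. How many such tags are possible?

The first letter has 12−1 = 11 choices (anything except F).
The remaining 4 letters are filled from the other 11 symbols without repetition: 11 × 10 × 9 × 8 = 7920.
Total: 11 × 7920 = 87120.

87120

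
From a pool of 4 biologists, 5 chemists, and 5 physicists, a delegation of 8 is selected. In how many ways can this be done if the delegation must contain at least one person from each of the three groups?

2940

With no constraint there are C(14,8) = 3003 possible selections.
Subtract selections that omit an entire group: no biologists → C(10,8) = 45; no chemists → C(9,8) = 9; no physicists → C(9,8) = 9.
Add back selections omitting two groups (i.e. drawn from a single group): C(4,8) + C(5,8) + C(5,8) = 0.
By inclusion–exclusion: 3003 − 63 + 0 = 2940.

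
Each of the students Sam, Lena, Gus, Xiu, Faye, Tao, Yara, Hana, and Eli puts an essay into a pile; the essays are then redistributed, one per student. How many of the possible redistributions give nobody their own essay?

Let Aᵢ be the assignments in which student i gets their own essay. We want the size of the complement of A₁∪…∪A_9.
By inclusion–exclusion this is Σ_{j=0}^{9} (−1)^j C(9,j)·(9−j)!.
Computing: 362880 − 362880 + 181440 − 60480 + 15120 − 3024 + 504 − 72 + 9 − 1 = 133496.

133496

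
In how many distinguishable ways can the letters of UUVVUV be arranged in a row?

The 6 letters of UUVVUV have repeats: U appearing 3 times and V appearing 3 times.
Dividing 6! = 720 by 3!·3! = 36 for the repeated letters gives 20.

20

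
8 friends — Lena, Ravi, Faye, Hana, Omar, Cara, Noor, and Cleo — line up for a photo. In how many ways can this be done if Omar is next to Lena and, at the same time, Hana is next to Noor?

2880

Treat {Omar,Lena} as one block (2 orders) and {Hana,Noor} as another (2 orders).
That leaves 6 units to arrange: 2 × 2 × 6! = 4 × 720 = 2880.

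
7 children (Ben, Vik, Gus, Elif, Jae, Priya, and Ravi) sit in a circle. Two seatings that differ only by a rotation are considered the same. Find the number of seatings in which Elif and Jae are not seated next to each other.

All circular seatings of 7 people number (6)! = 720.
Seatings with Elif beside Jae: treat them as a block with 2 internal orders, giving 2 × (5)! = 240.
Subtracting, 720 − 240 = 480.

480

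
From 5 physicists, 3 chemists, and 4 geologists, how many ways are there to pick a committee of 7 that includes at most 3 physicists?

Split by how many physicists are chosen (0 through 3).
Sum: C(5,0)·C(7,7) + C(5,1)·C(7,6) + C(5,2)·C(7,5) + C(5,3)·C(7,4) = 1 + 35 + 210 + 350 = 596.

596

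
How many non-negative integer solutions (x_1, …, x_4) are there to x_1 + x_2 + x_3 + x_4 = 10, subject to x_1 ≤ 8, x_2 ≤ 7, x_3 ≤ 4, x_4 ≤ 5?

181

By stars and bars, unrestricted non-negative solutions to x_1+…+x_4 = 10 number C(10+3,3) = 286.
Subtract solutions that violate a single cap (substitute x_i' = x_i − (cap_i+1)): x_1 ≥ 9 gives C(4,3) = 4; x_2 ≥ 8 gives C(5,3) = 10; x_3 ≥ 5 gives C(8,3) = 56; x_4 ≥ 6 gives C(7,3) = 35. Together 105.
No two caps can be exceeded simultaneously, so the pair terms are all 0.
By inclusion–exclusion the count is 286 − 105 + 0 = 181.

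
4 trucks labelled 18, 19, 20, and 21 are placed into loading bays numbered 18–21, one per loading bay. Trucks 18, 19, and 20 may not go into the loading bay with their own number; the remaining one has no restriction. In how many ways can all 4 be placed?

Let Aᵢ (for i ∈ {18, 19, 20}) be the placements that put truck i in its forbidden loading bay. Any j of these fix j positions, leaving (4−j)! ways to fill the rest, and there are C(3,j) ways to pick which j.
By inclusion–exclusion, the number of valid placements is Σ_{j=0}^{3} (−1)^j C(3,j)·(4−j)!.
Computing: 24 − 18 + 6 − 1 = 11.

11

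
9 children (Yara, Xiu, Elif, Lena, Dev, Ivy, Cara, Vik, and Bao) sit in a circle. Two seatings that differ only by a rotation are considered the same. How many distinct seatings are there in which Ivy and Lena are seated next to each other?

10080

Treat {Ivy, Lena} as one unit (2 internal orders) and seat the resulting 8 units around the table: (7)! circular arrangements.
So 2 × (7)! = 2 × 5040 = 10080.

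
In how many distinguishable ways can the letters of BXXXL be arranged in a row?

BXXXL has 5 letters with X appearing 3 times.
The number of distinct arrangements is 5!/(3!) = 120/6 = 20.

20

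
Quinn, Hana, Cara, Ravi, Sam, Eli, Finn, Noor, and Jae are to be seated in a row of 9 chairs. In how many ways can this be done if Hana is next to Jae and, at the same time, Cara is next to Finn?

Treat {Hana,Jae} as one block (2 orders) and {Cara,Finn} as another (2 orders).
That leaves 7 units to arrange: 2 × 2 × 7! = 4 × 5040 = 20160.

20160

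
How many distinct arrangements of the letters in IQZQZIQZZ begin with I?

With the first slot taken by I, it remains to arrange the other 8 letters (QZQZIQZZ).
Those 8 letters have Q appearing 3 times and Z appearing 4 times, giving (8)!/(4!·3!) = 280.

280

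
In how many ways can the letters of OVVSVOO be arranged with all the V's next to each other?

20

Treat the 3 copies of V as a single block. The multiset to arrange is then {VVV, O, O, O, S}, 5 items in all.
That gives (5)!/(3!) = 20 arrangements.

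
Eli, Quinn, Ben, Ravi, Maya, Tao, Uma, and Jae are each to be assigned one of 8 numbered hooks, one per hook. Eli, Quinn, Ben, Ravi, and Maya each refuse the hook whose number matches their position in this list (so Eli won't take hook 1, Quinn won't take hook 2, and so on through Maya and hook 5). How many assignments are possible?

21234

Let Aᵢ (for 1 ≤ i ≤ 5) be the placements that put person i in their forbidden hook. Any j of these fix j positions, leaving (8−j)! ways to fill the rest, and there are C(5,j) ways to pick which j.
By inclusion–exclusion, the number of valid placements is Σ_{j=0}^{5} (−1)^j C(5,j)·(8−j)!.
Computing: 40320 − 25200 + 7200 − 1200 + 120 − 6 = 21234.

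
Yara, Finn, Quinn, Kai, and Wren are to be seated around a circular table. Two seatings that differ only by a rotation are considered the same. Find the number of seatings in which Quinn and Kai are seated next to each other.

Treat {Quinn, Kai} as one unit (2 internal orders) and seat the resulting 4 units around the table: (3)! circular arrangements.
So 2 × (3)! = 2 × 6 = 12.

12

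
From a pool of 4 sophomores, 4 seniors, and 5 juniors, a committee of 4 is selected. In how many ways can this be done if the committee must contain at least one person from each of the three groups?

With no constraint there are C(13,4) = 715 possible selections.
Selections missing a whole group: no sophomores → C(9,4) = 126; no seniors → C(9,4) = 126; no juniors → C(8,4) = 70.
Add back selections omitting two groups (i.e. drawn from a single group): C(4,4) + C(4,4) + C(5,4) = 7.
By inclusion–exclusion: 715 − 322 + 7 = 400.

400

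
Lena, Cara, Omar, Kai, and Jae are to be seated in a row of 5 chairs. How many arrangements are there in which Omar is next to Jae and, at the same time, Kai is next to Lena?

24

Treat {Omar,Jae} as one block (2 orders) and {Kai,Lena} as another (2 orders).
That leaves 3 units to arrange: 2 × 2 × 3! = 4 × 6 = 24.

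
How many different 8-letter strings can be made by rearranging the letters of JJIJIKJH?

840

Letter multiplicities in JJIJIKJH: H×1, I×2, J×4, K×1.
Dividing 8! = 40320 by 4!·2! = 48 for the repeated letters gives 840.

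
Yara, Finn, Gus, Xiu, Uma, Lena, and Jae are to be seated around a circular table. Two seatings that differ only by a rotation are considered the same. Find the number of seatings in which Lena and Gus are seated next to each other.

240

Treat {Lena, Gus} as one unit (2 internal orders) and seat the resulting 6 units around the table: (5)! circular arrangements.
So 2 × (5)! = 2 × 120 = 240.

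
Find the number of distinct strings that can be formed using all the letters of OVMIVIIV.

The 8 letters of OVMIVIIV have repeats: I appearing 3 times and V appearing 3 times.
Dividing 8! = 40320 by 3!·3! = 36 for the repeated letters gives 1120.

1120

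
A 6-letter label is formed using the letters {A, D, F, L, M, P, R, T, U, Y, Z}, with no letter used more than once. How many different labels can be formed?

This is a permutation of 6 out of 11: P(11,6) = 11!/5!.
That product is 11 × 10 × 9 × 8 × 7 × 6 = 332640.

332640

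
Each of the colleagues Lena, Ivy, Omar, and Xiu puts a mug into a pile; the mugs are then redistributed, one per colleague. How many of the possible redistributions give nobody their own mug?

This is the derangement count D_4: permutations of 4 items with no fixed point.
By inclusion–exclusion this is Σ_{j=0}^{4} (−1)^j C(4,j)·(4−j)!.
Computing: 24 − 24 + 12 − 4 + 1 = 9.

9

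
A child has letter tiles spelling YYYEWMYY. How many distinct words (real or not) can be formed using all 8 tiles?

The 8 letters of YYYEWMYY have repeats: Y appearing 5 times.
Dividing 8! = 40320 by 5! = 120 for the repeated letters gives 336.

336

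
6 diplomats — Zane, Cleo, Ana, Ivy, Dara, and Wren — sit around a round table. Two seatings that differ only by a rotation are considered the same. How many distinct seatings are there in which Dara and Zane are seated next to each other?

Treat {Dara, Zane} as one unit (2 internal orders) and seat the resulting 5 units around the table: (4)! circular arrangements.
So 2 × (4)! = 2 × 24 = 48.

48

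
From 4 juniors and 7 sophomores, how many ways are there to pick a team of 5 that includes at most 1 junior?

161

Split by how many juniors are chosen (0 through 1).
Sum: C(4,0)·C(7,5) + C(4,1)·C(7,4) = 21 + 140 = 161.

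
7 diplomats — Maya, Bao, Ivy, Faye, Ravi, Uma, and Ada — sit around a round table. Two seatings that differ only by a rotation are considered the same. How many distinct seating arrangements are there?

720

Fix one person's seat to break rotational symmetry; the remaining 6 people can be arranged in (6)! = 720 ways.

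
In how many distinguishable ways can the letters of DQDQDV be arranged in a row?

DQDQDV has 6 letters with D appearing 3 times and Q appearing twice.
Dividing 6! = 720 by 3!·2! = 12 for the repeated letters gives 60.

60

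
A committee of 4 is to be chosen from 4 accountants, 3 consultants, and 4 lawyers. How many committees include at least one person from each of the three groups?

Total 4-person selections from all 11: C(11,4) = 330.
Subtract selections that omit an entire group: no accountants → C(7,4) = 35; no consultants → C(8,4) = 70; no lawyers → C(7,4) = 35.
Add back selections omitting two groups (i.e. drawn from a single group): C(4,4) + C(3,4) + C(4,4) = 2.
By inclusion–exclusion: 330 − 140 + 2 = 192.

192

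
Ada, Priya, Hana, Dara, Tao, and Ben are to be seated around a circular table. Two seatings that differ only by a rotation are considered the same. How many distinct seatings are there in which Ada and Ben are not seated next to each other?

Without the restriction there are (5)! = 120 seatings.
Seatings with Ada beside Ben: treat them as a block with 2 internal orders, giving 2 × (4)! = 48.
Subtracting, 120 − 48 = 72.

72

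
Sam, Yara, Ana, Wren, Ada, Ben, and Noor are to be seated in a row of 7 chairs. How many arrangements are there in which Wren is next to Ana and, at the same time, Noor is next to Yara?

480

Treat {Wren,Ana} as one block (2 orders) and {Noor,Yara} as another (2 orders).
That leaves 5 units to arrange: 2 × 2 × 5! = 4 × 120 = 480.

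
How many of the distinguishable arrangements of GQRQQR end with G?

With the last slot taken by G, it remains to arrange the other 5 letters (QRQQR).
Those 5 letters have Q appearing 3 times and R appearing twice, giving (5)!/(3!·2!) = 10.

10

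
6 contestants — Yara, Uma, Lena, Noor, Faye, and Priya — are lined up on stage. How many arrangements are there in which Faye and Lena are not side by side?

480

Of the 6! = 720 arrangements, those with Faye and Lena adjacent number 2 × 5! = 240 (treat the pair as a block with 2 internal orders).
So 720 − 240 = 480 arrangements keep them apart.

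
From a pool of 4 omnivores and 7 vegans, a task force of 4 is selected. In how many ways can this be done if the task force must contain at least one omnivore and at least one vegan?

Total 4-person selections from all 11: C(11,4) = 330.
Selections missing a whole group: no omnivores → C(7,4) = 35; no vegans → C(4,4) = 1.
Both groups omitted at once is impossible, so 330 − 36 = 294.

294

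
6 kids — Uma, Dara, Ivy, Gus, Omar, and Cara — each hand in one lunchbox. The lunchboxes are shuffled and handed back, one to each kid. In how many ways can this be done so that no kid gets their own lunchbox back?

265

This is the derangement count D_6: permutations of 6 items with no fixed point.
By inclusion–exclusion this is Σ_{j=0}^{6} (−1)^j C(6,j)·(6−j)!.
Computing: 720 − 720 + 360 − 120 + 30 − 6 + 1 = 265.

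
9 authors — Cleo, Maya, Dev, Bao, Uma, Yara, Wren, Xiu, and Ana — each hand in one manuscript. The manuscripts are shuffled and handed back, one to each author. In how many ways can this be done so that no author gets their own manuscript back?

133496

This is the derangement count D_9: permutations of 9 items with no fixed point.
By inclusion–exclusion this is Σ_{j=0}^{9} (−1)^j C(9,j)·(9−j)!.
Computing: 362880 − 362880 + 181440 − 60480 + 15120 − 3024 + 504 − 72 + 9 − 1 = 133496.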